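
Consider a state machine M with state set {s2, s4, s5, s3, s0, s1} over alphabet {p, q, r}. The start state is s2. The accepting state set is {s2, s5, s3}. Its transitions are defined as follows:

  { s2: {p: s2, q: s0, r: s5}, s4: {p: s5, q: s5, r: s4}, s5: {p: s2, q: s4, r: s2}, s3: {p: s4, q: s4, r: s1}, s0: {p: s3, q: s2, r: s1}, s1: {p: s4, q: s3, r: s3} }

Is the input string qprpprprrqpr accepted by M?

s2 → s0 → s3 → s1 → s4 → s5 → s2 → s2 → s5 → s2 → s0 → s3 → s1
End state s1 is not accepting.

No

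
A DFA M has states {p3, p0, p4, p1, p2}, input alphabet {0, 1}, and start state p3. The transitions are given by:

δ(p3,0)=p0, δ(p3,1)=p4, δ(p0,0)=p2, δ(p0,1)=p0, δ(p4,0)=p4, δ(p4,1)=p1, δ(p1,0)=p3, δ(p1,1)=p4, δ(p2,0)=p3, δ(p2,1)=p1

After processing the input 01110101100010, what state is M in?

Trace: p3 -0-> p0 -1-> p0 -1-> p0 -1-> p0 -0-> p2 -1-> p1 -0-> p3 -1-> p4 -1-> p1 -0-> p3 -0-> p0 -0-> p2 -1-> p1 -0-> p3

p3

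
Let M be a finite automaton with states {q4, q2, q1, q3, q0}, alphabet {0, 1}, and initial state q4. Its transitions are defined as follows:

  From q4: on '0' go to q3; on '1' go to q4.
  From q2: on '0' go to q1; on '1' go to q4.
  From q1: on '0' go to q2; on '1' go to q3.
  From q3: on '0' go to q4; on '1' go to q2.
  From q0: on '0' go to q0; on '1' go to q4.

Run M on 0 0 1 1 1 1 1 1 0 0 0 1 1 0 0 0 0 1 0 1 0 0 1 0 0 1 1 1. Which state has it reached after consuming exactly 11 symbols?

q3

Trace: q4 -0-> q3 -0-> q4 -1-> q4 -1-> q4 -1-> q4 -1-> q4 -1-> q4 -1-> q4 -0-> q3 -0-> q4 -0-> q3
After 11 symbols: q3.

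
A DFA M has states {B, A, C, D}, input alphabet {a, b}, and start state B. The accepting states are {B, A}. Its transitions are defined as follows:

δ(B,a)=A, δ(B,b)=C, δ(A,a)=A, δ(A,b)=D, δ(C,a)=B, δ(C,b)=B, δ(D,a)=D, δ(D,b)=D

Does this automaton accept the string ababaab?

Trace: B -a-> A -b-> D -a-> D -b-> D -a-> D -a-> D -b-> D
End state D is not accepting.

No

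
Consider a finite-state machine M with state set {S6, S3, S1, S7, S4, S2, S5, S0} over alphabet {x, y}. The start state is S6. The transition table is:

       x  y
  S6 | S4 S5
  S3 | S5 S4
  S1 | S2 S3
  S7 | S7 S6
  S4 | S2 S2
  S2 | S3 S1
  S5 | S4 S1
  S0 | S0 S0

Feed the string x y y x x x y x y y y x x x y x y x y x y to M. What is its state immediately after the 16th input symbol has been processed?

S6 → S4 → S2 → S1 → S2 → S3 → S5 → S1 → S2 → S1 → S3 → S4 → S2 → S3 → S5 → S1 → S2
After 16 symbols: S2.

S2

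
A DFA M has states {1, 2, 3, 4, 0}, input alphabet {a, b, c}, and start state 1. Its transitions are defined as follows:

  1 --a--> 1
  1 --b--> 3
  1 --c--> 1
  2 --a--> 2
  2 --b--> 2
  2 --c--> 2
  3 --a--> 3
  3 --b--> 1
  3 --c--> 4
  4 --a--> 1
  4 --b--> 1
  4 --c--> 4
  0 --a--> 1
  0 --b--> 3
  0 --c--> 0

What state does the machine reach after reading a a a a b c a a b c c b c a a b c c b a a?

start at 1
read 'a': 1 → 1
read 'a': 1 → 1
read 'a': 1 → 1
read 'a': 1 → 1
read 'b': 1 → 3
read 'c': 3 → 4
read 'a': 4 → 1
read 'a': 1 → 1
read 'b': 1 → 3
read 'c': 3 → 4
read 'c': 4 → 4
read 'b': 4 → 1
read 'c': 1 → 1
read 'a': 1 → 1
read 'a': 1 → 1
read 'b': 1 → 3
read 'c': 3 → 4
read 'c': 4 → 4
read 'b': 4 → 1
read 'a': 1 → 1
read 'a': 1 → 1

1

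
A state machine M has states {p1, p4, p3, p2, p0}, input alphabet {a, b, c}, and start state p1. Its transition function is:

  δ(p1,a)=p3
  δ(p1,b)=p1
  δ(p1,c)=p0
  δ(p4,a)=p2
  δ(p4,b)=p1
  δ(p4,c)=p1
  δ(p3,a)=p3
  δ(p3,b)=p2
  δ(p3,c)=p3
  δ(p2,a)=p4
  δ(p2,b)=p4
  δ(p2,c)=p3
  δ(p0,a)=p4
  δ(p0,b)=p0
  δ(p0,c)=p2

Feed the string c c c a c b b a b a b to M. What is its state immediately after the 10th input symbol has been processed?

p2

p1 → p0 → p2 → p3 → p3 → p3 → p2 → p4 → p2 → p4 → p2
After 10 symbols: p2.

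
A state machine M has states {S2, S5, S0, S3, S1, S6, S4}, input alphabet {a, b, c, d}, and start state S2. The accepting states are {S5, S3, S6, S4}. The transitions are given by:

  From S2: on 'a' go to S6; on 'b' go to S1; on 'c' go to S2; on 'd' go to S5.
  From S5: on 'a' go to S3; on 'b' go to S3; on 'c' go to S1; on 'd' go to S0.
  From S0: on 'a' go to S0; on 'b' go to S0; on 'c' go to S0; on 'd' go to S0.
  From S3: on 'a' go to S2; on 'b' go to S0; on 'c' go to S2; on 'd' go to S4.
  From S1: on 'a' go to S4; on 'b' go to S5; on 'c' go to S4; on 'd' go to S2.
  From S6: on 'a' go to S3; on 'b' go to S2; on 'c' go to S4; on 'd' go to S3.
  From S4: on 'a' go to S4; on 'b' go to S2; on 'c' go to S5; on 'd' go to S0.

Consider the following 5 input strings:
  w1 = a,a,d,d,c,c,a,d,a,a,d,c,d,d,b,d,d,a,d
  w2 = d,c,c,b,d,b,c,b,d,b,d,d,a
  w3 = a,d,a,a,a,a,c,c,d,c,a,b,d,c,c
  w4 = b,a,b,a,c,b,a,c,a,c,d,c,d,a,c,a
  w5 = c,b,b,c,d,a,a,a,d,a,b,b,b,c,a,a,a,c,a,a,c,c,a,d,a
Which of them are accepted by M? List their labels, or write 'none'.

w2, w3

w1: Trace: S2 -a-> S6 -a-> S3 -d-> S4 -d-> S0 -c-> S0 -c-> S0 -a-> S0 -d-> S0 -a-> S0 -a-> S0 -d-> S0 -c-> S0 -d-> S0 -d-> S0 -b-> S0 -d-> S0 -d-> S0 -a-> S0 -d-> S0  → end S0, rejected
w2: Trace: S2 -d-> S5 -c-> S1 -c-> S4 -b-> S2 -d-> S5 -b-> S3 -c-> S2 -b-> S1 -d-> S2 -b-> S1 -d-> S2 -d-> S5 -a-> S3  → end S3, accepted
w3: Trace: S2 -a-> S6 -d-> S3 -a-> S2 -a-> S6 -a-> S3 -a-> S2 -c-> S2 -c-> S2 -d-> S5 -c-> S1 -a-> S4 -b-> S2 -d-> S5 -c-> S1 -c-> S4  → end S4, accepted
w4: Trace: S2 -b-> S1 -a-> S4 -b-> S2 -a-> S6 -c-> S4 -b-> S2 -a-> S6 -c-> S4 -a-> S4 -c-> S5 -d-> S0 -c-> S0 -d-> S0 -a-> S0 -c-> S0 -a-> S0  → end S0, rejected
w5: Trace: S2 -c-> S2 -b-> S1 -b-> S5 -c-> S1 -d-> S2 -a-> S6 -a-> S3 -a-> S2 -d-> S5 -a-> S3 -b-> S0 -b-> S0 -b-> S0 -c-> S0 -a-> S0 -a-> S0 -a-> S0 -c-> S0 -a-> S0 -a-> S0 -c-> S0 -c-> S0 -a-> S0 -d-> S0 -a-> S0  → end S0, rejected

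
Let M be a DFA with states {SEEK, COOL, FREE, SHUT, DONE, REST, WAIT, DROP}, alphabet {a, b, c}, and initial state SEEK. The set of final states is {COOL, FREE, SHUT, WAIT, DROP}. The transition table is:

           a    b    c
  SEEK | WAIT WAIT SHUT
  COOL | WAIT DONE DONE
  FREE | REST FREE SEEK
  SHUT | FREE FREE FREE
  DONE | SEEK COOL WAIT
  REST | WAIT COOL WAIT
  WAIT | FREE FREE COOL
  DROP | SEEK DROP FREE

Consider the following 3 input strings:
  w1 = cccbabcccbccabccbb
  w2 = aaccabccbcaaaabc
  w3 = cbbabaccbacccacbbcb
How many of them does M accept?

2

w1: Trace: SEEK -c-> SHUT -c-> FREE -c-> SEEK -b-> WAIT -a-> FREE -b-> FREE -c-> SEEK -c-> SHUT -c-> FREE -b-> FREE -c-> SEEK -c-> SHUT -a-> FREE -b-> FREE -c-> SEEK -c-> SHUT -b-> FREE -b-> FREE  → end FREE, accepted
w2: Trace: SEEK -a-> WAIT -a-> FREE -c-> SEEK -c-> SHUT -a-> FREE -b-> FREE -c-> SEEK -c-> SHUT -b-> FREE -c-> SEEK -a-> WAIT -a-> FREE -a-> REST -a-> WAIT -b-> FREE -c-> SEEK  → end SEEK, rejected
w3: Trace: SEEK -c-> SHUT -b-> FREE -b-> FREE -a-> REST -b-> COOL -a-> WAIT -c-> COOL -c-> DONE -b-> COOL -a-> WAIT -c-> COOL -c-> DONE -c-> WAIT -a-> FREE -c-> SEEK -b-> WAIT -b-> FREE -c-> SEEK -b-> WAIT  → end WAIT, accepted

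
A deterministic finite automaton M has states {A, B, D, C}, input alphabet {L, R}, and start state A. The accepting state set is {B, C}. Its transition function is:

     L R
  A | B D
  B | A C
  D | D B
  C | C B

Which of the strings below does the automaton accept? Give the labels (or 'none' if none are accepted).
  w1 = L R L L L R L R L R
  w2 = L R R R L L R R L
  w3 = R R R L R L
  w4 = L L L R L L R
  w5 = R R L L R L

w1:
  start at A
  read 'L': A → B
  read 'R': B → C
  read 'L': C → C
  read 'L': C → C
  read 'L': C → C
  read 'R': C → B
  read 'L': B → A
  read 'R': A → D
  read 'L': D → D
  read 'R': D → B
  end B, accepted
w2:
  start at A
  read 'L': A → B
  read 'R': B → C
  read 'R': C → B
  read 'R': B → C
  read 'L': C → C
  read 'L': C → C
  read 'R': C → B
  read 'R': B → C
  read 'L': C → C
  end C, accepted
w3:
  start at A
  read 'R': A → D
  read 'R': D → B
  read 'R': B → C
  read 'L': C → C
  read 'R': C → B
  read 'L': B → A
  end A, rejected
w4:
  start at A
  read 'L': A → B
  read 'L': B → A
  read 'L': A → B
  read 'R': B → C
  read 'L': C → C
  read 'L': C → C
  read 'R': C → B
  end B, accepted
w5:
  start at A
  read 'R': A → D
  read 'R': D → B
  read 'L': B → A
  read 'L': A → B
  read 'R': B → C
  read 'L': C → C
  end C, accepted

w1, w2, w4, w5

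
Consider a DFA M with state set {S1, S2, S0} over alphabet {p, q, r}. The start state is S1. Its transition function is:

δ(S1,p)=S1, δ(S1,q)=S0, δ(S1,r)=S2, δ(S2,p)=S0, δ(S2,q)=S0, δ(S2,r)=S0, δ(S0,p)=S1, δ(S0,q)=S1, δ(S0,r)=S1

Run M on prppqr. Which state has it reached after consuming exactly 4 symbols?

S1

S1 → S1 → S2 → S0 → S1
After 4 symbols: S1.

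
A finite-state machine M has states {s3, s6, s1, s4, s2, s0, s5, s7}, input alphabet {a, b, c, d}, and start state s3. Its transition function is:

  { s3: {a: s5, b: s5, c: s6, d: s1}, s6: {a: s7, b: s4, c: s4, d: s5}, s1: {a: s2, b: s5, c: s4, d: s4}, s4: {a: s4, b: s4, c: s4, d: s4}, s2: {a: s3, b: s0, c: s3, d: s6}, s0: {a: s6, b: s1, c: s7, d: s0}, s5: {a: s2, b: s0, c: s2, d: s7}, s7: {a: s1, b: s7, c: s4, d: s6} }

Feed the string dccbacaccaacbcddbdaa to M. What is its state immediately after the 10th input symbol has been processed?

Trace: s3 -d-> s1 -c-> s4 -c-> s4 -b-> s4 -a-> s4 -c-> s4 -a-> s4 -c-> s4 -c-> s4 -a-> s4
After 10 symbols: s4.

s4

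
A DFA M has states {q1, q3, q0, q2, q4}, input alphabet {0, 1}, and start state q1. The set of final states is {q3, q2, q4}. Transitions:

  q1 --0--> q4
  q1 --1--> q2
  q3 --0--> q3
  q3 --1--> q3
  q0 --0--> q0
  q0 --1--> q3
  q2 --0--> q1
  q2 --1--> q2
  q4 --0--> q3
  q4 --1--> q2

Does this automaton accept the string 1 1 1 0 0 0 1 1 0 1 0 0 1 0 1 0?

Yes

Trace: q1 -1-> q2 -1-> q2 -1-> q2 -0-> q1 -0-> q4 -0-> q3 -1-> q3 -1-> q3 -0-> q3 -1-> q3 -0-> q3 -0-> q3 -1-> q3 -0-> q3 -1-> q3 -0-> q3
End state q3 is accepting.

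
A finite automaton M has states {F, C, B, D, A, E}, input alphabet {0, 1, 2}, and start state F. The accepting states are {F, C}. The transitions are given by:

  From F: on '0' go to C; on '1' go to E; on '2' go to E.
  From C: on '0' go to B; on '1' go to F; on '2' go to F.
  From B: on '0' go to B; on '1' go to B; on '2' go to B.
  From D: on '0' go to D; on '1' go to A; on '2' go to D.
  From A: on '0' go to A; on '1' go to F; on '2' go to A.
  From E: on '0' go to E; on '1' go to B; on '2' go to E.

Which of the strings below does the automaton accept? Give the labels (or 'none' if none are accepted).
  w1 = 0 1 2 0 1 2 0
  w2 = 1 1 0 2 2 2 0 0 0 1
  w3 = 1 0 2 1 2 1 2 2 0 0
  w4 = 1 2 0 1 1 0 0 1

w1: Trace: F -0-> C -1-> F -2-> E -0-> E -1-> B -2-> B -0-> B  → end B, rejected
w2: Trace: F -1-> E -1-> B -0-> B -2-> B -2-> B -2-> B -0-> B -0-> B -0-> B -1-> B  → end B, rejected
w3: Trace: F -1-> E -0-> E -2-> E -1-> B -2-> B -1-> B -2-> B -2-> B -0-> B -0-> B  → end B, rejected
w4: Trace: F -1-> E -2-> E -0-> E -1-> B -1-> B -0-> B -0-> B -1-> B  → end B, rejected

none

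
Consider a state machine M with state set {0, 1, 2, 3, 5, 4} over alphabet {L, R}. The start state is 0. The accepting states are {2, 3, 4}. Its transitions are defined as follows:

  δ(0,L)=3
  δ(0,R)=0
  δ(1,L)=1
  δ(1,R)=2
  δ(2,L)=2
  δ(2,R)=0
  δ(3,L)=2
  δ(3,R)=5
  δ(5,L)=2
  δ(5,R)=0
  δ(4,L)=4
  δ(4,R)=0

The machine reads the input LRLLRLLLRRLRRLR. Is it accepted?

No

start at 0
read 'L': 0 → 3
read 'R': 3 → 5
read 'L': 5 → 2
read 'L': 2 → 2
read 'R': 2 → 0
read 'L': 0 → 3
read 'L': 3 → 2
read 'L': 2 → 2
read 'R': 2 → 0
read 'R': 0 → 0
read 'L': 0 → 3
read 'R': 3 → 5
read 'R': 5 → 0
read 'L': 0 → 3
read 'R': 3 → 5
End state 5 is not accepting.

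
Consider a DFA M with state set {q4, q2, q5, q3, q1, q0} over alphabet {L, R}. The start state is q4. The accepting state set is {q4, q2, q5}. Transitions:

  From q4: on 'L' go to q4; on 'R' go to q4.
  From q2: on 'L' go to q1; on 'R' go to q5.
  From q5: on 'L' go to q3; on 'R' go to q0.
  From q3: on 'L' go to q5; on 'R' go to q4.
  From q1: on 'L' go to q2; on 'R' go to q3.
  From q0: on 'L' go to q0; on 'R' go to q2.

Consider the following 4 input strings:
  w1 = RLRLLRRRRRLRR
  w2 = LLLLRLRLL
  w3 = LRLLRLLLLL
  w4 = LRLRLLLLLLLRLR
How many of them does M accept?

w1: Trace: q4 -R-> q4 -L-> q4 -R-> q4 -L-> q4 -L-> q4 -R-> q4 -R-> q4 -R-> q4 -R-> q4 -R-> q4 -L-> q4 -R-> q4 -R-> q4  → end q4, accepted
w2: Trace: q4 -L-> q4 -L-> q4 -L-> q4 -L-> q4 -R-> q4 -L-> q4 -R-> q4 -L-> q4 -L-> q4  → end q4, accepted
w3: Trace: q4 -L-> q4 -R-> q4 -L-> q4 -L-> q4 -R-> q4 -L-> q4 -L-> q4 -L-> q4 -L-> q4 -L-> q4  → end q4, accepted
w4: Trace: q4 -L-> q4 -R-> q4 -L-> q4 -R-> q4 -L-> q4 -L-> q4 -L-> q4 -L-> q4 -L-> q4 -L-> q4 -L-> q4 -R-> q4 -L-> q4 -R-> q4  → end q4, accepted

4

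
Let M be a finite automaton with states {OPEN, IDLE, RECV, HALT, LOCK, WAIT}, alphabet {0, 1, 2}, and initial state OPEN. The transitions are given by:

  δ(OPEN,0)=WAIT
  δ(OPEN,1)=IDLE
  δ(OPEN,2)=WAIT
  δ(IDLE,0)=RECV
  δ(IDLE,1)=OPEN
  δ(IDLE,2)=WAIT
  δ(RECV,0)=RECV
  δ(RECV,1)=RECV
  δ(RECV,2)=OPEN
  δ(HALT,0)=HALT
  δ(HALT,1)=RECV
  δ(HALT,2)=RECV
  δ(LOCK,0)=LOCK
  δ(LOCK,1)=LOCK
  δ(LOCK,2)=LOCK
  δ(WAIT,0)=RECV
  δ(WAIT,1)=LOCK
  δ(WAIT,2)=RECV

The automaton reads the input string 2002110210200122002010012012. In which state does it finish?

LOCK

Trace: OPEN -2-> WAIT -0-> RECV -0-> RECV -2-> OPEN -1-> IDLE -1-> OPEN -0-> WAIT -2-> RECV -1-> RECV -0-> RECV -2-> OPEN -0-> WAIT -0-> RECV -1-> RECV -2-> OPEN -2-> WAIT -0-> RECV -0-> RECV -2-> OPEN -0-> WAIT -1-> LOCK -0-> LOCK -0-> LOCK -1-> LOCK -2-> LOCK -0-> LOCK -1-> LOCK -2-> LOCK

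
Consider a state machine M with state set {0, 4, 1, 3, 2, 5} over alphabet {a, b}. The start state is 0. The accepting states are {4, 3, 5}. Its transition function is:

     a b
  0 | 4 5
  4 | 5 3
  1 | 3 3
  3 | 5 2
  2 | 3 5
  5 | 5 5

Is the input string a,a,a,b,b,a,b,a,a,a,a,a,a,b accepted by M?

Yes

start at 0
read 'a': 0 → 4
read 'a': 4 → 5
read 'a': 5 → 5
read 'b': 5 → 5
read 'b': 5 → 5
read 'a': 5 → 5
read 'b': 5 → 5
read 'a': 5 → 5
read 'a': 5 → 5
read 'a': 5 → 5
read 'a': 5 → 5
read 'a': 5 → 5
read 'a': 5 → 5
read 'b': 5 → 5
End state 5 is accepting.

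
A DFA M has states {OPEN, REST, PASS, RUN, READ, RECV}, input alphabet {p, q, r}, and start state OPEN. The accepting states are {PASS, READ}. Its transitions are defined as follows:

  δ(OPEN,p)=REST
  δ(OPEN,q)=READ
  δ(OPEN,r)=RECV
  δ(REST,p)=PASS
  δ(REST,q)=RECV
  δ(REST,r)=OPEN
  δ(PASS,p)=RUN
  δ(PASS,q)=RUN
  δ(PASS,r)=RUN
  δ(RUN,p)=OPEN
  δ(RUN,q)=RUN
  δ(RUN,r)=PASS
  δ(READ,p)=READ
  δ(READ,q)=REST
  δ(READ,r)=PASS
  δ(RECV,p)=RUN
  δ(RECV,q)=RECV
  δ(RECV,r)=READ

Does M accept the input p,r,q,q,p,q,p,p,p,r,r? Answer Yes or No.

start at OPEN
read 'p': OPEN → REST
read 'r': REST → OPEN
read 'q': OPEN → READ
read 'q': READ → REST
read 'p': REST → PASS
read 'q': PASS → RUN
read 'p': RUN → OPEN
read 'p': OPEN → REST
read 'p': REST → PASS
read 'r': PASS → RUN
read 'r': RUN → PASS
End state PASS is accepting.

Yes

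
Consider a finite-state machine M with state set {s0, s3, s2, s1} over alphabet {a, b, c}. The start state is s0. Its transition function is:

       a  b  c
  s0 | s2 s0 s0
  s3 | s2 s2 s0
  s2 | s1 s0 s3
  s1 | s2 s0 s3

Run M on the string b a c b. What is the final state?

start at s0
read 'b': s0 → s0
read 'a': s0 → s2
read 'c': s2 → s3
read 'b': s3 → s2

s2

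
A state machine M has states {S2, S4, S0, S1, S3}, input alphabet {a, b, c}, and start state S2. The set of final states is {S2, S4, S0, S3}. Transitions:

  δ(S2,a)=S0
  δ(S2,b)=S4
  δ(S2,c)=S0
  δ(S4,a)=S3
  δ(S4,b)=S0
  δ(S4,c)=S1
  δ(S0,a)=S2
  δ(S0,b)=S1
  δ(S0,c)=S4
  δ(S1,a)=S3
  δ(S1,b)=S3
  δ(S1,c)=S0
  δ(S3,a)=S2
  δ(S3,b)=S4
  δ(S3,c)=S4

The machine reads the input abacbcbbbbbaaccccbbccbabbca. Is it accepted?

start at S2
read 'a': S2 → S0
read 'b': S0 → S1
read 'a': S1 → S3
read 'c': S3 → S4
read 'b': S4 → S0
read 'c': S0 → S4
read 'b': S4 → S0
read 'b': S0 → S1
read 'b': S1 → S3
read 'b': S3 → S4
read 'b': S4 → S0
read 'a': S0 → S2
read 'a': S2 → S0
read 'c': S0 → S4
read 'c': S4 → S1
read 'c': S1 → S0
read 'c': S0 → S4
read 'b': S4 → S0
read 'b': S0 → S1
read 'c': S1 → S0
read 'c': S0 → S4
read 'b': S4 → S0
read 'a': S0 → S2
read 'b': S2 → S4
read 'b': S4 → S0
read 'c': S0 → S4
read 'a': S4 → S3
End state S3 is accepting.

Yes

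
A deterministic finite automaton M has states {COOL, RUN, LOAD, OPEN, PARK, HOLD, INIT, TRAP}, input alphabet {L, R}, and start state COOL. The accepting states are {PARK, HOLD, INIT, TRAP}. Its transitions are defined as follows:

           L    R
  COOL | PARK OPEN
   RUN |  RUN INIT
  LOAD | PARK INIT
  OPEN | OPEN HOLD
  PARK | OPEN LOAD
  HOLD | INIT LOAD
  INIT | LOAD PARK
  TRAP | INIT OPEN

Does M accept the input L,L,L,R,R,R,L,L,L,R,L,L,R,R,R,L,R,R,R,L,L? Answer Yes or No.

start at COOL
read 'L': COOL → PARK
read 'L': PARK → OPEN
read 'L': OPEN → OPEN
read 'R': OPEN → HOLD
read 'R': HOLD → LOAD
read 'R': LOAD → INIT
read 'L': INIT → LOAD
read 'L': LOAD → PARK
read 'L': PARK → OPEN
read 'R': OPEN → HOLD
read 'L': HOLD → INIT
read 'L': INIT → LOAD
read 'R': LOAD → INIT
read 'R': INIT → PARK
read 'R': PARK → LOAD
read 'L': LOAD → PARK
read 'R': PARK → LOAD
read 'R': LOAD → INIT
read 'R': INIT → PARK
read 'L': PARK → OPEN
read 'L': OPEN → OPEN
End state OPEN is not accepting.

No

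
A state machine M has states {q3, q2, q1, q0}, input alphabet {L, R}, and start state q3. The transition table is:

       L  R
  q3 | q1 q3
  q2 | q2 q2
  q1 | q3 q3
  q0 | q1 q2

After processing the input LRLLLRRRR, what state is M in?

q3 → q1 → q3 → q1 → q3 → q1 → q3 → q3 → q3 → q3

q3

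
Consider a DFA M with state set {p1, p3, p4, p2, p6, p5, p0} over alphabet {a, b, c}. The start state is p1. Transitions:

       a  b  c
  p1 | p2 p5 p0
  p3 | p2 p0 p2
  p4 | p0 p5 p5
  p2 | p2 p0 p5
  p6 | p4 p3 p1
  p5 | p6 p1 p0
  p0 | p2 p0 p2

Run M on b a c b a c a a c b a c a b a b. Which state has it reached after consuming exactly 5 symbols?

p1 → p5 → p6 → p1 → p5 → p6
After 5 symbols: p6.

p6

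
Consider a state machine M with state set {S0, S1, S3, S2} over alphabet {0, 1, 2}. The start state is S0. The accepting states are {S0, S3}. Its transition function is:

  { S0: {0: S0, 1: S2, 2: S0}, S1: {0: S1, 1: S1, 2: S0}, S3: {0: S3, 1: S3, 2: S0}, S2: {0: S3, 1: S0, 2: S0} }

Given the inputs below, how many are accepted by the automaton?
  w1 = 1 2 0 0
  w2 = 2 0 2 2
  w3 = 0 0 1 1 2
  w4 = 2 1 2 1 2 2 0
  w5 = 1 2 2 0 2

5

w1:
  start at S0
  read '1': S0 → S2
  read '2': S2 → S0
  read '0': S0 → S0
  read '0': S0 → S0
  end S0, accepted
w2:
  start at S0
  read '2': S0 → S0
  read '0': S0 → S0
  read '2': S0 → S0
  read '2': S0 → S0
  end S0, accepted
w3:
  start at S0
  read '0': S0 → S0
  read '0': S0 → S0
  read '1': S0 → S2
  read '1': S2 → S0
  read '2': S0 → S0
  end S0, accepted
w4:
  start at S0
  read '2': S0 → S0
  read '1': S0 → S2
  read '2': S2 → S0
  read '1': S0 → S2
  read '2': S2 → S0
  read '2': S0 → S0
  read '0': S0 → S0
  end S0, accepted
w5:
  start at S0
  read '1': S0 → S2
  read '2': S2 → S0
  read '2': S0 → S0
  read '0': S0 → S0
  read '2': S0 → S0
  end S0, accepted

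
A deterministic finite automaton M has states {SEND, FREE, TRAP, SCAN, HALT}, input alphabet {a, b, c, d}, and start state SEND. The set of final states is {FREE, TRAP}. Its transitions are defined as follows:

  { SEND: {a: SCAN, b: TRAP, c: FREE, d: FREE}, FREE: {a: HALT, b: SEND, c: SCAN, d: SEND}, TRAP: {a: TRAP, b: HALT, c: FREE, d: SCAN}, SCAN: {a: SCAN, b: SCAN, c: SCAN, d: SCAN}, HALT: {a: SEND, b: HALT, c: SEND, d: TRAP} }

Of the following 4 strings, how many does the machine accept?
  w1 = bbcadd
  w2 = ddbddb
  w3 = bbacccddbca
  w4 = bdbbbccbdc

w1: Trace: SEND -b-> TRAP -b-> HALT -c-> SEND -a-> SCAN -d-> SCAN -d-> SCAN  → end SCAN, rejected
w2: Trace: SEND -d-> FREE -d-> SEND -b-> TRAP -d-> SCAN -d-> SCAN -b-> SCAN  → end SCAN, rejected
w3: Trace: SEND -b-> TRAP -b-> HALT -a-> SEND -c-> FREE -c-> SCAN -c-> SCAN -d-> SCAN -d-> SCAN -b-> SCAN -c-> SCAN -a-> SCAN  → end SCAN, rejected
w4: Trace: SEND -b-> TRAP -d-> SCAN -b-> SCAN -b-> SCAN -b-> SCAN -c-> SCAN -c-> SCAN -b-> SCAN -d-> SCAN -c-> SCAN  → end SCAN, rejected

0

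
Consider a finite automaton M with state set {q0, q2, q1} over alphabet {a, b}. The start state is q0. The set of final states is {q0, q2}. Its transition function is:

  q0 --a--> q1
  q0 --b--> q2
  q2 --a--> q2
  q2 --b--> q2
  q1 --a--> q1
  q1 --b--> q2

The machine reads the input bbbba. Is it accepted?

Yes

Trace: q0 -b-> q2 -b-> q2 -b-> q2 -b-> q2 -a-> q2
End state q2 is accepting.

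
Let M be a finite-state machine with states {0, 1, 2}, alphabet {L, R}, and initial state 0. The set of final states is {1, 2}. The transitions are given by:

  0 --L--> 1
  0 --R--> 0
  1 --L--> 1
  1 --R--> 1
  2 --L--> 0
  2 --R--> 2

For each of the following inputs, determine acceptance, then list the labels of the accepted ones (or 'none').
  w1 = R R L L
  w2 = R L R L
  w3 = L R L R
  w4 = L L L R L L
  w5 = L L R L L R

w1: Trace: 0 -R-> 0 -R-> 0 -L-> 1 -L-> 1  → end 1, accepted
w2: Trace: 0 -R-> 0 -L-> 1 -R-> 1 -L-> 1  → end 1, accepted
w3: Trace: 0 -L-> 1 -R-> 1 -L-> 1 -R-> 1  → end 1, accepted
w4: Trace: 0 -L-> 1 -L-> 1 -L-> 1 -R-> 1 -L-> 1 -L-> 1  → end 1, accepted
w5: Trace: 0 -L-> 1 -L-> 1 -R-> 1 -L-> 1 -L-> 1 -R-> 1  → end 1, accepted

w1, w2, w3, w4, w5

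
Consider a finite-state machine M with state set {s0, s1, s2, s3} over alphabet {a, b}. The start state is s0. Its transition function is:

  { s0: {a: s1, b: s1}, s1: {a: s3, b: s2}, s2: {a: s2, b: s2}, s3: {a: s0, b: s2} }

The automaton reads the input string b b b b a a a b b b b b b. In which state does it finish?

s2

s0 → s1 → s2 → s2 → s2 → s2 → s2 → s2 → s2 → s2 → s2 → s2 → s2 → s2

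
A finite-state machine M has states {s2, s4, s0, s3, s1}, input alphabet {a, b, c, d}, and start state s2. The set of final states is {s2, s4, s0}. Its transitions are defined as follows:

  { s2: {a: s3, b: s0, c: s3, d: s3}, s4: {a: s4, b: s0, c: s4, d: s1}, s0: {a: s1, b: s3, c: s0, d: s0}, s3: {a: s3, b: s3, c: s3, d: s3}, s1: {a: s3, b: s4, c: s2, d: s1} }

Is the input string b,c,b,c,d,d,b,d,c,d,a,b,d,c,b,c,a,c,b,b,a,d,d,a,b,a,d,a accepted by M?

No

Trace: s2 -b-> s0 -c-> s0 -b-> s3 -c-> s3 -d-> s3 -d-> s3 -b-> s3 -d-> s3 -c-> s3 -d-> s3 -a-> s3 -b-> s3 -d-> s3 -c-> s3 -b-> s3 -c-> s3 -a-> s3 -c-> s3 -b-> s3 -b-> s3 -a-> s3 -d-> s3 -d-> s3 -a-> s3 -b-> s3 -a-> s3 -d-> s3 -a-> s3
End state s3 is not accepting.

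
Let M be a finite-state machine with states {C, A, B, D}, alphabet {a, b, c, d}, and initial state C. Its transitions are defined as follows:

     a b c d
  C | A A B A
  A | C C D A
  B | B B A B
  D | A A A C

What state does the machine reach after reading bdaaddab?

start at C
read 'b': C → A
read 'd': A → A
read 'a': A → C
read 'a': C → A
read 'd': A → A
read 'd': A → A
read 'a': A → C
read 'b': C → A

A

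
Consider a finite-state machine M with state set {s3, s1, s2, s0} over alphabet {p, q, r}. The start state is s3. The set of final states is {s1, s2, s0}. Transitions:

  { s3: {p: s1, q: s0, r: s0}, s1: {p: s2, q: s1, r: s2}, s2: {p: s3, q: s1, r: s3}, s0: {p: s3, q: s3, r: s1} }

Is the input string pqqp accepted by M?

Yes

start at s3
read 'p': s3 → s1
read 'q': s1 → s1
read 'q': s1 → s1
read 'p': s1 → s2
End state s2 is accepting.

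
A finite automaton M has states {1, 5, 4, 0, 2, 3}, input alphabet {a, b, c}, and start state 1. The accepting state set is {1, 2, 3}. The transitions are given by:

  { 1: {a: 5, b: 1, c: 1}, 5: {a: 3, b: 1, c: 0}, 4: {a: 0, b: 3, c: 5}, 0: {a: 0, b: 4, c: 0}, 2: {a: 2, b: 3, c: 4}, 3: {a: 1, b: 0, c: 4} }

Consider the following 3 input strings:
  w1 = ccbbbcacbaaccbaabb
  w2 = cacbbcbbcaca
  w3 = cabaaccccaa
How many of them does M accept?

1

w1:
  start at 1
  read 'c': 1 → 1
  read 'c': 1 → 1
  read 'b': 1 → 1
  read 'b': 1 → 1
  read 'b': 1 → 1
  read 'c': 1 → 1
  read 'a': 1 → 5
  read 'c': 5 → 0
  read 'b': 0 → 4
  read 'a': 4 → 0
  read 'a': 0 → 0
  read 'c': 0 → 0
  read 'c': 0 → 0
  read 'b': 0 → 4
  read 'a': 4 → 0
  read 'a': 0 → 0
  read 'b': 0 → 4
  read 'b': 4 → 3
  end 3, accepted
w2:
  start at 1
  read 'c': 1 → 1
  read 'a': 1 → 5
  read 'c': 5 → 0
  read 'b': 0 → 4
  read 'b': 4 → 3
  read 'c': 3 → 4
  read 'b': 4 → 3
  read 'b': 3 → 0
  read 'c': 0 → 0
  read 'a': 0 → 0
  read 'c': 0 → 0
  read 'a': 0 → 0
  end 0, rejected
w3:
  start at 1
  read 'c': 1 → 1
  read 'a': 1 → 5
  read 'b': 5 → 1
  read 'a': 1 → 5
  read 'a': 5 → 3
  read 'c': 3 → 4
  read 'c': 4 → 5
  read 'c': 5 → 0
  read 'c': 0 → 0
  read 'a': 0 → 0
  read 'a': 0 → 0
  end 0, rejected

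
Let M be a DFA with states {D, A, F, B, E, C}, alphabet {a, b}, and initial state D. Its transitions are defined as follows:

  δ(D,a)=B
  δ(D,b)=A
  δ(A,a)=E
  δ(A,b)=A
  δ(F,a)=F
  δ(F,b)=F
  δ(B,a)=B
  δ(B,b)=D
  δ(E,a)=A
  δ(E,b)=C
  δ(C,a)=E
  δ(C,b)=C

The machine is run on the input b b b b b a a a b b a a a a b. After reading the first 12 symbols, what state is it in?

A

Trace: D -b-> A -b-> A -b-> A -b-> A -b-> A -a-> E -a-> A -a-> E -b-> C -b-> C -a-> E -a-> A
After 12 symbols: A.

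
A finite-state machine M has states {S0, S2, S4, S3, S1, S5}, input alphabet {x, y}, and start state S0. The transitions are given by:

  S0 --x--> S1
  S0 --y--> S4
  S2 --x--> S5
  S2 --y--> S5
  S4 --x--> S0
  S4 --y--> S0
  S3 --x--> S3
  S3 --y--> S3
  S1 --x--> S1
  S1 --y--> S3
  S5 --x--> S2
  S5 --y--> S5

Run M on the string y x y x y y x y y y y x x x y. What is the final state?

Trace: S0 -y-> S4 -x-> S0 -y-> S4 -x-> S0 -y-> S4 -y-> S0 -x-> S1 -y-> S3 -y-> S3 -y-> S3 -y-> S3 -x-> S3 -x-> S3 -x-> S3 -y-> S3

S3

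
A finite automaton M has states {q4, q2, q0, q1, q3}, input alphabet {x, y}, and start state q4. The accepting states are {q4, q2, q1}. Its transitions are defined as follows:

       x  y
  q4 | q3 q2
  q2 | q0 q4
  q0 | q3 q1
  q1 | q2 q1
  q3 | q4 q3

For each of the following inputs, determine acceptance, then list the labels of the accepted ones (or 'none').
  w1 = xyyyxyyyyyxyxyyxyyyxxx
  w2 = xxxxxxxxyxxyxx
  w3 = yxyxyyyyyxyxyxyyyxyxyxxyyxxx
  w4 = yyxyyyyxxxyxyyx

w1:
  start at q4
  read 'x': q4 → q3
  read 'y': q3 → q3
  read 'y': q3 → q3
  read 'y': q3 → q3
  read 'x': q3 → q4
  read 'y': q4 → q2
  read 'y': q2 → q4
  read 'y': q4 → q2
  read 'y': q2 → q4
  read 'y': q4 → q2
  read 'x': q2 → q0
  read 'y': q0 → q1
  read 'x': q1 → q2
  read 'y': q2 → q4
  read 'y': q4 → q2
  read 'x': q2 → q0
  read 'y': q0 → q1
  read 'y': q1 → q1
  read 'y': q1 → q1
  read 'x': q1 → q2
  read 'x': q2 → q0
  read 'x': q0 → q3
  end q3, rejected
w2:
  start at q4
  read 'x': q4 → q3
  read 'x': q3 → q4
  read 'x': q4 → q3
  read 'x': q3 → q4
  read 'x': q4 → q3
  read 'x': q3 → q4
  read 'x': q4 → q3
  read 'x': q3 → q4
  read 'y': q4 → q2
  read 'x': q2 → q0
  read 'x': q0 → q3
  read 'y': q3 → q3
  read 'x': q3 → q4
  read 'x': q4 → q3
  end q3, rejected
w3:
  start at q4
  read 'y': q4 → q2
  read 'x': q2 → q0
  read 'y': q0 → q1
  read 'x': q1 → q2
  read 'y': q2 → q4
  read 'y': q4 → q2
  read 'y': q2 → q4
  read 'y': q4 → q2
  read 'y': q2 → q4
  read 'x': q4 → q3
  read 'y': q3 → q3
  read 'x': q3 → q4
  read 'y': q4 → q2
  read 'x': q2 → q0
  read 'y': q0 → q1
  read 'y': q1 → q1
  read 'y': q1 → q1
  read 'x': q1 → q2
  read 'y': q2 → q4
  read 'x': q4 → q3
  read 'y': q3 → q3
  read 'x': q3 → q4
  read 'x': q4 → q3
  read 'y': q3 → q3
  read 'y': q3 → q3
  read 'x': q3 → q4
  read 'x': q4 → q3
  read 'x': q3 → q4
  end q4, accepted
w4:
  start at q4
  read 'y': q4 → q2
  read 'y': q2 → q4
  read 'x': q4 → q3
  read 'y': q3 → q3
  read 'y': q3 → q3
  read 'y': q3 → q3
  read 'y': q3 → q3
  read 'x': q3 → q4
  read 'x': q4 → q3
  read 'x': q3 → q4
  read 'y': q4 → q2
  read 'x': q2 → q0
  read 'y': q0 → q1
  read 'y': q1 → q1
  read 'x': q1 → q2
  end q2, accepted

w3, w4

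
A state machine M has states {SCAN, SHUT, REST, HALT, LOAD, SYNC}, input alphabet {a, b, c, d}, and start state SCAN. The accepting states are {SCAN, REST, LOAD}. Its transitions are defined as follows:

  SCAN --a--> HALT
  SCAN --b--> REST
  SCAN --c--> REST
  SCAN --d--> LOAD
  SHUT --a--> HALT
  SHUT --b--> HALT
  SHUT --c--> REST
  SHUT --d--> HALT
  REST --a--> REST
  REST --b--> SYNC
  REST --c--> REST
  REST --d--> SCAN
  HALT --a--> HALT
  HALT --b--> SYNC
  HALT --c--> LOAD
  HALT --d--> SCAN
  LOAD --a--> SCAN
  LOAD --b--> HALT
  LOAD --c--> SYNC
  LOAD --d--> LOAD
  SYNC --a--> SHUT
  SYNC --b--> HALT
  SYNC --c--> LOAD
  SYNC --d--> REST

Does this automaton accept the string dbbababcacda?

No

start at SCAN
read 'd': SCAN → LOAD
read 'b': LOAD → HALT
read 'b': HALT → SYNC
read 'a': SYNC → SHUT
read 'b': SHUT → HALT
read 'a': HALT → HALT
read 'b': HALT → SYNC
read 'c': SYNC → LOAD
read 'a': LOAD → SCAN
read 'c': SCAN → REST
read 'd': REST → SCAN
read 'a': SCAN → HALT
End state HALT is not accepting.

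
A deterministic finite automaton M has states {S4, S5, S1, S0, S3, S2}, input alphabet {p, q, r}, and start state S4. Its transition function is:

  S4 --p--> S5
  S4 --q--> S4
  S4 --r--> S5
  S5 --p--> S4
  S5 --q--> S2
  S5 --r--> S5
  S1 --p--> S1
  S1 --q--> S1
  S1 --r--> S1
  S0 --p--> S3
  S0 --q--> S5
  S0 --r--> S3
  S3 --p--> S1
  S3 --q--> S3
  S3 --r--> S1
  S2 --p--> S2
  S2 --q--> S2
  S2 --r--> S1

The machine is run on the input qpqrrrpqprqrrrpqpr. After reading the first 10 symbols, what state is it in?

S1

Trace: S4 -q-> S4 -p-> S5 -q-> S2 -r-> S1 -r-> S1 -r-> S1 -p-> S1 -q-> S1 -p-> S1 -r-> S1
After 10 symbols: S1.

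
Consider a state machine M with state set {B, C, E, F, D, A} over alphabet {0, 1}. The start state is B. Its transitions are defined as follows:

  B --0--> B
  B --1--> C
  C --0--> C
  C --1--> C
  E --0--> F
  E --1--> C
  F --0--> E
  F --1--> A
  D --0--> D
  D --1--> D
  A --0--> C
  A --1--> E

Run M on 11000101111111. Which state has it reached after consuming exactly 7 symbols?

C

start at B
read '1': B → C
read '1': C → C
read '0': C → C
read '0': C → C
read '0': C → C
read '1': C → C
read '0': C → C
After 7 symbols: C.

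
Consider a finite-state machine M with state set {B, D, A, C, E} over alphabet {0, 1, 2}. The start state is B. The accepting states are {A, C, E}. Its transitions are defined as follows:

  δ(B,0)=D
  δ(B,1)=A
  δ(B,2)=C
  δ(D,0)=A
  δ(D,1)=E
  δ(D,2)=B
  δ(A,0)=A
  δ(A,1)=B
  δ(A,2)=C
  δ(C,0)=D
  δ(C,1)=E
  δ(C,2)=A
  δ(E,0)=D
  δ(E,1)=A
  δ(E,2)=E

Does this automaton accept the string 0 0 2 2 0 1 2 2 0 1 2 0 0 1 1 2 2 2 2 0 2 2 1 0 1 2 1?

start at B
read '0': B → D
read '0': D → A
read '2': A → C
read '2': C → A
read '0': A → A
read '1': A → B
read '2': B → C
read '2': C → A
read '0': A → A
read '1': A → B
read '2': B → C
read '0': C → D
read '0': D → A
read '1': A → B
read '1': B → A
read '2': A → C
read '2': C → A
read '2': A → C
read '2': C → A
read '0': A → A
read '2': A → C
read '2': C → A
read '1': A → B
read '0': B → D
read '1': D → E
read '2': E → E
read '1': E → A
End state A is accepting.

Yes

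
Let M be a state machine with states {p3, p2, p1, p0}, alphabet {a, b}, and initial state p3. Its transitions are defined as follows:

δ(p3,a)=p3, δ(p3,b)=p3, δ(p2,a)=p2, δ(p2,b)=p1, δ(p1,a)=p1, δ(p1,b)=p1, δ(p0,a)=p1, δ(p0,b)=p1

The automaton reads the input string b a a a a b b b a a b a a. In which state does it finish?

start at p3
read 'b': p3 → p3
read 'a': p3 → p3
read 'a': p3 → p3
read 'a': p3 → p3
read 'a': p3 → p3
read 'b': p3 → p3
read 'b': p3 → p3
read 'b': p3 → p3
read 'a': p3 → p3
read 'a': p3 → p3
read 'b': p3 → p3
read 'a': p3 → p3
read 'a': p3 → p3

p3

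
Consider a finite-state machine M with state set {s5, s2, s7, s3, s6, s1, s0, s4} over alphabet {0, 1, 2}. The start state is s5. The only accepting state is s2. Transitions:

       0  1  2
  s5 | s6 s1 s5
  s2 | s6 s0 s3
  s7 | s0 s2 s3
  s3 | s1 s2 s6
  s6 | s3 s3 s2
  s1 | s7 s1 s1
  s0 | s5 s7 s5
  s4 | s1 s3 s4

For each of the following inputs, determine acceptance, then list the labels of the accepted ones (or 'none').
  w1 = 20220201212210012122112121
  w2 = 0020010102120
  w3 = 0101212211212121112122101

w1: s5 → s5 → s6 → s2 → s3 → s1 → s1 → s7 → s2 → s3 → s2 → s3 → s6 → s3 → s1 → s7 → s2 → s3 → s2 → s3 → s6 → s3 → s2 → s3 → s2 → s3 → s2  → end s2, accepted
w2: s5 → s6 → s3 → s6 → s3 → s1 → s1 → s7 → s2 → s6 → s2 → s0 → s5 → s6  → end s6, rejected
w3: s5 → s6 → s3 → s1 → s1 → s1 → s1 → s1 → s1 → s1 → s1 → s1 → s1 → s1 → s1 → s1 → s1 → s1 → s1 → s1 → s1 → s1 → s1 → s1 → s7 → s2  → end s2, accepted

w1, w3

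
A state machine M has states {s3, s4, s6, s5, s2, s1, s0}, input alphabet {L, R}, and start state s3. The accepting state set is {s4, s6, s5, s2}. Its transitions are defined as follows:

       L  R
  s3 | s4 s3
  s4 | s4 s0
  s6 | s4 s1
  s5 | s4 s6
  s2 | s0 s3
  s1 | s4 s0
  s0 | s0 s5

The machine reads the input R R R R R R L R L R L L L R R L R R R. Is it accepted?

Trace: s3 -R-> s3 -R-> s3 -R-> s3 -R-> s3 -R-> s3 -R-> s3 -L-> s4 -R-> s0 -L-> s0 -R-> s5 -L-> s4 -L-> s4 -L-> s4 -R-> s0 -R-> s5 -L-> s4 -R-> s0 -R-> s5 -R-> s6
End state s6 is accepting.

Yes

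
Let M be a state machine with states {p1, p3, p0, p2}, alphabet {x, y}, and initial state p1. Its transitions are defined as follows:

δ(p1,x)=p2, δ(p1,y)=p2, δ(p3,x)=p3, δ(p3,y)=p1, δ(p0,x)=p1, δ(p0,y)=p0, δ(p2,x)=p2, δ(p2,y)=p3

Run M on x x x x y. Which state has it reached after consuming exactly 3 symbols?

p1 → p2 → p2 → p2
After 3 symbols: p2.

p2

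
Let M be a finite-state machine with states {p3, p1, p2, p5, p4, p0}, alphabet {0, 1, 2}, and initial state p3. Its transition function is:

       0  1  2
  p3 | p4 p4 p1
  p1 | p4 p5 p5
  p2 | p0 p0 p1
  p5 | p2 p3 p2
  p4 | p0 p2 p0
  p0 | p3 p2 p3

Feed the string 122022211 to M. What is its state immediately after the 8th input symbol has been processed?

p5

start at p3
read '1': p3 → p4
read '2': p4 → p0
read '2': p0 → p3
read '0': p3 → p4
read '2': p4 → p0
read '2': p0 → p3
read '2': p3 → p1
read '1': p1 → p5
After 8 symbols: p5.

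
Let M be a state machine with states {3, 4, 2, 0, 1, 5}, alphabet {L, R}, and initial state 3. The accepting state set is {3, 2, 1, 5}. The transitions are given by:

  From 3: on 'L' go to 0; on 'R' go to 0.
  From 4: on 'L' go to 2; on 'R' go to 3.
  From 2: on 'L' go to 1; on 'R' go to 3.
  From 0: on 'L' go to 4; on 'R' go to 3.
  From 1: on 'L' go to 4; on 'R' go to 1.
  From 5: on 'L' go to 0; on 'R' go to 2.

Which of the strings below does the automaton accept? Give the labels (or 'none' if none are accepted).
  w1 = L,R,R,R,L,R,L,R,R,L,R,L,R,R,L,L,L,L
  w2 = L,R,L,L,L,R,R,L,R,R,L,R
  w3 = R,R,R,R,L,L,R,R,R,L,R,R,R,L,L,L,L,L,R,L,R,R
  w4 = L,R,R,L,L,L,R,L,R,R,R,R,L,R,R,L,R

w1: Trace: 3 -L-> 0 -R-> 3 -R-> 0 -R-> 3 -L-> 0 -R-> 3 -L-> 0 -R-> 3 -R-> 0 -L-> 4 -R-> 3 -L-> 0 -R-> 3 -R-> 0 -L-> 4 -L-> 2 -L-> 1 -L-> 4  → end 4, rejected
w2: Trace: 3 -L-> 0 -R-> 3 -L-> 0 -L-> 4 -L-> 2 -R-> 3 -R-> 0 -L-> 4 -R-> 3 -R-> 0 -L-> 4 -R-> 3  → end 3, accepted
w3: Trace: 3 -R-> 0 -R-> 3 -R-> 0 -R-> 3 -L-> 0 -L-> 4 -R-> 3 -R-> 0 -R-> 3 -L-> 0 -R-> 3 -R-> 0 -R-> 3 -L-> 0 -L-> 4 -L-> 2 -L-> 1 -L-> 4 -R-> 3 -L-> 0 -R-> 3 -R-> 0  → end 0, rejected
w4: Trace: 3 -L-> 0 -R-> 3 -R-> 0 -L-> 4 -L-> 2 -L-> 1 -R-> 1 -L-> 4 -R-> 3 -R-> 0 -R-> 3 -R-> 0 -L-> 4 -R-> 3 -R-> 0 -L-> 4 -R-> 3  → end 3, accepted

w2, w4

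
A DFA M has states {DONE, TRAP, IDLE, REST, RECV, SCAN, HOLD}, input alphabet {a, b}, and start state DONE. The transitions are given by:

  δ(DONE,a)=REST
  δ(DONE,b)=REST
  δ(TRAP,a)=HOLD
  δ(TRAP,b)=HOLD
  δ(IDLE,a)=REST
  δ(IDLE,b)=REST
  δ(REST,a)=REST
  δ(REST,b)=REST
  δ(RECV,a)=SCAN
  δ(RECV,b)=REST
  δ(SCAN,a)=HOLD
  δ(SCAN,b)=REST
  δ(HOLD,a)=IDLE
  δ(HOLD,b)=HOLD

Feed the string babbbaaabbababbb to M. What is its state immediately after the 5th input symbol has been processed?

start at DONE
read 'b': DONE → REST
read 'a': REST → REST
read 'b': REST → REST
read 'b': REST → REST
read 'b': REST → REST
After 5 symbols: REST.

REST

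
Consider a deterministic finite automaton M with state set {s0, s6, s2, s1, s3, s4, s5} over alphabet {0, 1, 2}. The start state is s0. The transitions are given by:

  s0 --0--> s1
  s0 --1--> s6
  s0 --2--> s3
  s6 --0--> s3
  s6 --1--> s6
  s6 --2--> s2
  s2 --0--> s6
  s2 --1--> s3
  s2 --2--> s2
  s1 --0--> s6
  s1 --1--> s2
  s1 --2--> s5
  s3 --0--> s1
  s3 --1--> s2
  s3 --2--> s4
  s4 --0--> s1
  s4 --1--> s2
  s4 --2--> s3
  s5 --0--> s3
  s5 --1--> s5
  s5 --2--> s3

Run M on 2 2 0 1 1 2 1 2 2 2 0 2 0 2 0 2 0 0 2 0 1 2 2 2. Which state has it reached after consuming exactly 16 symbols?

s2

start at s0
read '2': s0 → s3
read '2': s3 → s4
read '0': s4 → s1
read '1': s1 → s2
read '1': s2 → s3
read '2': s3 → s4
read '1': s4 → s2
read '2': s2 → s2
read '2': s2 → s2
read '2': s2 → s2
read '0': s2 → s6
read '2': s6 → s2
read '0': s2 → s6
read '2': s6 → s2
read '0': s2 → s6
read '2': s6 → s2
After 16 symbols: s2.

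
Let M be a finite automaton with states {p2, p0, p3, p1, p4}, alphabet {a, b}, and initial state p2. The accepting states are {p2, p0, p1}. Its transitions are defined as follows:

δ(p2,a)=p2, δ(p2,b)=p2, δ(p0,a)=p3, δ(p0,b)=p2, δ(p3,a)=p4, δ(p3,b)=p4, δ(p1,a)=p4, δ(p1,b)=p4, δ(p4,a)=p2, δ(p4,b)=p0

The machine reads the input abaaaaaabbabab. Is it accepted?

Yes

start at p2
read 'a': p2 → p2
read 'b': p2 → p2
read 'a': p2 → p2
read 'a': p2 → p2
read 'a': p2 → p2
read 'a': p2 → p2
read 'a': p2 → p2
read 'a': p2 → p2
read 'b': p2 → p2
read 'b': p2 → p2
read 'a': p2 → p2
read 'b': p2 → p2
read 'a': p2 → p2
read 'b': p2 → p2
End state p2 is accepting.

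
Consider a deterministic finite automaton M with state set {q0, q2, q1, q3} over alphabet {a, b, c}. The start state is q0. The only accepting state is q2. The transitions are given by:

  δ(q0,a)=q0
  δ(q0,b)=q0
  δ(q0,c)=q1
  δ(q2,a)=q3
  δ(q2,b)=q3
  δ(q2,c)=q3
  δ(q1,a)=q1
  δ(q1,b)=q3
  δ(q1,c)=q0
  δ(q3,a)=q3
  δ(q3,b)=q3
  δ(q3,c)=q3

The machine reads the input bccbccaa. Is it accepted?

No

Trace: q0 -b-> q0 -c-> q1 -c-> q0 -b-> q0 -c-> q1 -c-> q0 -a-> q0 -a-> q0
End state q0 is not accepting.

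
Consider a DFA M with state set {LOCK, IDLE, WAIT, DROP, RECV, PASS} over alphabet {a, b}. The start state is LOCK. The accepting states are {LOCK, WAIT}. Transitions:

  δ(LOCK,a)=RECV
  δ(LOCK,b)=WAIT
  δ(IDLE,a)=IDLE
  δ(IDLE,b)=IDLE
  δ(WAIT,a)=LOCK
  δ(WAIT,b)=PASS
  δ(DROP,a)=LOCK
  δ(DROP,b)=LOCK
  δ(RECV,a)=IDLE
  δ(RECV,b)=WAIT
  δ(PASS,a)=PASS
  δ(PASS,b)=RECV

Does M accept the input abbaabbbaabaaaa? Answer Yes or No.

LOCK → RECV → WAIT → PASS → PASS → PASS → RECV → WAIT → PASS → PASS → PASS → RECV → IDLE → IDLE → IDLE → IDLE
End state IDLE is not accepting.

No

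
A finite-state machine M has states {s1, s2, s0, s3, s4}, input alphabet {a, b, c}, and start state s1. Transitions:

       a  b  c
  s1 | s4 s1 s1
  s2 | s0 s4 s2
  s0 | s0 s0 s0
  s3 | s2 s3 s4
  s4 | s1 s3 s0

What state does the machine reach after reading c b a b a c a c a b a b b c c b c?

s0

Trace: s1 -c-> s1 -b-> s1 -a-> s4 -b-> s3 -a-> s2 -c-> s2 -a-> s0 -c-> s0 -a-> s0 -b-> s0 -a-> s0 -b-> s0 -b-> s0 -c-> s0 -c-> s0 -b-> s0 -c-> s0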